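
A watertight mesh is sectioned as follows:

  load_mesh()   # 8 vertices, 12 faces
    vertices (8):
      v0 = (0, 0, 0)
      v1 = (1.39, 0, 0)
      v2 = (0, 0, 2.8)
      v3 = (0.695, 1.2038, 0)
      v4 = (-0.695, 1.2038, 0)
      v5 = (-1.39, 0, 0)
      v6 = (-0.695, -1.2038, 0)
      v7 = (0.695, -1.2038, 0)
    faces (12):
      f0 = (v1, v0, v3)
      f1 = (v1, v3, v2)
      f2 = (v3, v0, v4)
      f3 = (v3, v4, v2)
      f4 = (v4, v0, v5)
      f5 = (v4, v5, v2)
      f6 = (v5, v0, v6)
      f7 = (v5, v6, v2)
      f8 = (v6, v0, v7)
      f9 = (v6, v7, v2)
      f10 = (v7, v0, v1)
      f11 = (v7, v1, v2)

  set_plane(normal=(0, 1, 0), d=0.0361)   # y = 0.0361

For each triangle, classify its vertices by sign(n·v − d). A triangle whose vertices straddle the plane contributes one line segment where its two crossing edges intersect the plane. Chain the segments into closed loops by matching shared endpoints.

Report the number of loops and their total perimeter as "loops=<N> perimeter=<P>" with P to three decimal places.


loops=1 perimeter=8.845

Straddling triangles (6 of 12):
  (v1,v0,v3) [--+] → (0.0208419, 0.0361, 0)–(1.36916, 0.0361, 0)  len=1.3483
  (v1,v3,v2) [-+-] → (1.36916, 0.0361, 0)–(0.0208419, 0.0361, 2.71603)  len=3.0323
  (v3,v0,v4) [+-+] → (0.0208419, 0.0361, 0)–(-0.0208419, 0.0361, 0)  len=0.0417
  (v3,v4,v2) [++-] → (-0.0208419, 0.0361, 2.71603)–(0.0208419, 0.0361, 2.71603)  len=0.0417
  (v4,v0,v5) [+--] → (-0.0208419, 0.0361, 0)–(-1.36916, 0.0361, 0)  len=1.3483
  (v4,v5,v2) [+--] → (-1.36916, 0.0361, 0)–(-0.0208419, 0.0361, 2.71603)  len=3.0323

Chained into 1 loop(s):
  loop 1: 6 segments, perimeter = 8.8446
Total perimeter = 8.845


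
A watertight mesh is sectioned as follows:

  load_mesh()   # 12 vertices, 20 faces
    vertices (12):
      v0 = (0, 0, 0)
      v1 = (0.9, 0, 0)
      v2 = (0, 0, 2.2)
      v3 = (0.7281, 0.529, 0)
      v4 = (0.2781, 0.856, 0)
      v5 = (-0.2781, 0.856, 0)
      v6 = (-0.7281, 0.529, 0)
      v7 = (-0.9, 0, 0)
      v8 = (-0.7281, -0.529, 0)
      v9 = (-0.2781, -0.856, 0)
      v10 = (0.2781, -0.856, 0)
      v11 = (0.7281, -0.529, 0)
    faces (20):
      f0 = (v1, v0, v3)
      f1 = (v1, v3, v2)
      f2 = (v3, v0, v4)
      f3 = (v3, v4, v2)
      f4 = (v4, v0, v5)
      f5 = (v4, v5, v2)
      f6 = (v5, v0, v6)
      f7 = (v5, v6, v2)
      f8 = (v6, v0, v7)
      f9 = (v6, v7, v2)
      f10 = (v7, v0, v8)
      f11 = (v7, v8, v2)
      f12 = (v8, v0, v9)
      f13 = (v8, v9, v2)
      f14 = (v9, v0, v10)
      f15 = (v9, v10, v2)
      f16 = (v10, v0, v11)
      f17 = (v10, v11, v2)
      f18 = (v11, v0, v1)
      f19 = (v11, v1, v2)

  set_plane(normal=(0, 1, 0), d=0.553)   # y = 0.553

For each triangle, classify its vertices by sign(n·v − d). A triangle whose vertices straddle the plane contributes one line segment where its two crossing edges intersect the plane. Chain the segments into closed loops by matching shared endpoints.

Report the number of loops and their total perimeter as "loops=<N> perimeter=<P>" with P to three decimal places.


loops=1 perimeter=3.617

Straddling triangles (6 of 20):
  (v3,v0,v4) [--+] → (0.17966, 0.553, 0)–(0.695072, 0.553, 0)  len=0.5154
  (v3,v4,v2) [-+-] → (0.695072, 0.553, 0)–(0.17966, 0.553, 0.778738)  len=0.9339
  (v4,v0,v5) [+-+] → (0.17966, 0.553, 0)–(-0.17966, 0.553, 0)  len=0.3593
  (v4,v5,v2) [++-] → (-0.17966, 0.553, 0.778738)–(0.17966, 0.553, 0.778738)  len=0.3593
  (v5,v0,v6) [+--] → (-0.17966, 0.553, 0)–(-0.695072, 0.553, 0)  len=0.5154
  (v5,v6,v2) [+--] → (-0.695072, 0.553, 0)–(-0.17966, 0.553, 0.778738)  len=0.9339

Chained into 1 loop(s):
  loop 1: 6 segments, perimeter = 3.6172
Total perimeter = 3.617


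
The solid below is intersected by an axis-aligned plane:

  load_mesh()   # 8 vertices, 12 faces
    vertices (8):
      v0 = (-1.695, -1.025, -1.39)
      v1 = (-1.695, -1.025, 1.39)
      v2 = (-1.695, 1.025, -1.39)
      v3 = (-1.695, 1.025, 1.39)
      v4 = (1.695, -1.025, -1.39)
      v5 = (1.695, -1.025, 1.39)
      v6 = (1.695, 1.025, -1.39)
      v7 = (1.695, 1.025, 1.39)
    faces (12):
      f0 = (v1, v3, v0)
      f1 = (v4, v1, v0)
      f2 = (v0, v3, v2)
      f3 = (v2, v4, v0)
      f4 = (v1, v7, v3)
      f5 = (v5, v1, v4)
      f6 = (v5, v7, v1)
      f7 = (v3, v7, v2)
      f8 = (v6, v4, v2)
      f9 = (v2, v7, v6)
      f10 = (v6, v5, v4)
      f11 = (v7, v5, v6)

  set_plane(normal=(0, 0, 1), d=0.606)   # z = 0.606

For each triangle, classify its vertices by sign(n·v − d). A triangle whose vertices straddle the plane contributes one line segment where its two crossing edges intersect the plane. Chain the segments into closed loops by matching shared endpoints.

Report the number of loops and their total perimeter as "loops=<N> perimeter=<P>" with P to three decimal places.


loops=1 perimeter=10.880

Straddling triangles (8 of 12):
  (v1,v3,v0) [++-] → (-1.695, 0.446871, 0.606)–(-1.695, -1.025, 0.606)  len=1.4719
  (v4,v1,v0) [-+-] → (-0.738971, -1.025, 0.606)–(-1.695, -1.025, 0.606)  len=0.9560
  (v0,v3,v2) [-+-] → (-1.695, 0.446871, 0.606)–(-1.695, 1.025, 0.606)  len=0.5781
  (v5,v1,v4) [++-] → (-0.738971, -1.025, 0.606)–(1.695, -1.025, 0.606)  len=2.4340
  (v3,v7,v2) [++-] → (0.738971, 1.025, 0.606)–(-1.695, 1.025, 0.606)  len=2.4340
  (v2,v7,v6) [-+-] → (0.738971, 1.025, 0.606)–(1.695, 1.025, 0.606)  len=0.9560
  (v6,v5,v4) [-+-] → (1.695, -0.446871, 0.606)–(1.695, -1.025, 0.606)  len=0.5781
  (v7,v5,v6) [++-] → (1.695, -0.446871, 0.606)–(1.695, 1.025, 0.606)  len=1.4719

Chained into 1 loop(s):
  loop 1: 8 segments, perimeter = 10.8800
Total perimeter = 10.880


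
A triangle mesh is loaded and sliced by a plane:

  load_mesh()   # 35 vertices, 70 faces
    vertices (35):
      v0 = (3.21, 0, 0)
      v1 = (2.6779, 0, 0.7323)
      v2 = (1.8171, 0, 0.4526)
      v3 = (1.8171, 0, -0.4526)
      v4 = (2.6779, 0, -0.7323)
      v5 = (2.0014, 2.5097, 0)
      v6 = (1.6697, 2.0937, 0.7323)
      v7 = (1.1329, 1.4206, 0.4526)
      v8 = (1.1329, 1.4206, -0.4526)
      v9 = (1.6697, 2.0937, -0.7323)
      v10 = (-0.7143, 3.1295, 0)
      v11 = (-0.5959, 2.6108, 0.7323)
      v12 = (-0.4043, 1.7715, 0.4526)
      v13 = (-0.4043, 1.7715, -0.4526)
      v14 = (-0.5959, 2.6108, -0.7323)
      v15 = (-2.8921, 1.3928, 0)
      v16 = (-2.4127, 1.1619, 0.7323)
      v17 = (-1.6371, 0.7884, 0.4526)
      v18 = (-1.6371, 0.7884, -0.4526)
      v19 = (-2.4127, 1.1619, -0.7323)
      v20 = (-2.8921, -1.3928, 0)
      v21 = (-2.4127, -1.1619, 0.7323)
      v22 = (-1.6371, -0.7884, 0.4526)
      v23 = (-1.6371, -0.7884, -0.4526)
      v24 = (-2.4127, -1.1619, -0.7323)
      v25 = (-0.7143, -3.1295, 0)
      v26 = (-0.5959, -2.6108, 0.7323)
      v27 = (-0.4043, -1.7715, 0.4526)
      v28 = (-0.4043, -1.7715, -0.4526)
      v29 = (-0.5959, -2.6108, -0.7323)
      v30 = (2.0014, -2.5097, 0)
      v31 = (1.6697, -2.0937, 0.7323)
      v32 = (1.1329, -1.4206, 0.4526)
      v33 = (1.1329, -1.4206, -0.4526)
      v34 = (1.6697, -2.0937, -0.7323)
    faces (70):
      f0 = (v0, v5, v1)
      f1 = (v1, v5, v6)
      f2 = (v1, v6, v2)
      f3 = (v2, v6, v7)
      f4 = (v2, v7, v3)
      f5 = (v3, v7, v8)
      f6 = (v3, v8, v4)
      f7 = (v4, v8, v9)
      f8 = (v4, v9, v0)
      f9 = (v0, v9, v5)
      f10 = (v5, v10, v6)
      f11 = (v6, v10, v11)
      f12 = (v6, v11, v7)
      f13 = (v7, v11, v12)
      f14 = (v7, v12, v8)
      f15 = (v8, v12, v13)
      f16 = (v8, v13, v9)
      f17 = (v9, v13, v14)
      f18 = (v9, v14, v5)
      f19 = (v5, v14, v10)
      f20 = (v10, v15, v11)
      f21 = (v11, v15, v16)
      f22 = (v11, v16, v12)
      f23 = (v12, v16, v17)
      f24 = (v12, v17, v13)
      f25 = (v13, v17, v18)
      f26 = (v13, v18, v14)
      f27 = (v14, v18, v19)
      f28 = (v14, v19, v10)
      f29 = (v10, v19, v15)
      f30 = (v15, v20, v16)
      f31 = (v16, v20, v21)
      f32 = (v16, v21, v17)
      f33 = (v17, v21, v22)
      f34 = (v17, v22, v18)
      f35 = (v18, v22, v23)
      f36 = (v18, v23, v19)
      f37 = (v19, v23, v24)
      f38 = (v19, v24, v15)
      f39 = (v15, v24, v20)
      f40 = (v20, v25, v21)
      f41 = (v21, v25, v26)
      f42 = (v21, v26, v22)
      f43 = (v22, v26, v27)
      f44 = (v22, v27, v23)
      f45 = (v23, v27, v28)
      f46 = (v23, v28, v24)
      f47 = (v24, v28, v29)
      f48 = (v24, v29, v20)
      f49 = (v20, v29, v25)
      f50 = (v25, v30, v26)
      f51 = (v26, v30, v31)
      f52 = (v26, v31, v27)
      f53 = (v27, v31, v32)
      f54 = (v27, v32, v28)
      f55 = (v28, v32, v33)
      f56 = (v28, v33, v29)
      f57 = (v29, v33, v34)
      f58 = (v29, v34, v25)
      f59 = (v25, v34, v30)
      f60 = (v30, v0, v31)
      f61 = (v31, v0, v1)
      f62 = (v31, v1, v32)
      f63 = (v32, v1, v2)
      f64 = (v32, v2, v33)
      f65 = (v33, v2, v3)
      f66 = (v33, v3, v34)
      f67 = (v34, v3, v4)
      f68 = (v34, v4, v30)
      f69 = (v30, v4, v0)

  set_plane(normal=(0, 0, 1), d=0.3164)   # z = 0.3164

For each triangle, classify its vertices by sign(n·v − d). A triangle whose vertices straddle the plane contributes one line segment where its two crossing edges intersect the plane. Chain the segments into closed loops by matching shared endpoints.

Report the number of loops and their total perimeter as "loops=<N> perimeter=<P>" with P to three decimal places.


Straddling triangles (28 of 70):
  (v0,v5,v1) [--+] → (2.29369, 1.42535, 0.3164)–(2.9801, 0, 0.3164)  len=1.5820
  (v1,v5,v6) [+-+] → (2.29369, 1.42535, 0.3164)–(1.85808, 2.32996, 0.3164)  len=1.0040
  (v2,v7,v3) [++-] → (1.23585, 1.20685, 0.3164)–(1.8171, 0, 0.3164)  len=1.3395
  (v3,v7,v8) [-+-] → (1.23585, 1.20685, 0.3164)–(1.1329, 1.4206, 0.3164)  len=0.2372
  (v5,v10,v6) [--+] → (0.315739, 2.68197, 0.3164)–(1.85808, 2.32996, 0.3164)  len=1.5820
  (v6,v10,v11) [+-+] → (0.315739, 2.68197, 0.3164)–(-0.663144, 2.90539, 0.3164)  len=1.0041
  (v7,v12,v8) [++-] → (-0.173007, 1.7187, 0.3164)–(1.1329, 1.4206, 0.3164)  len=1.3395
  (v8,v12,v13) [-+-] → (-0.173007, 1.7187, 0.3164)–(-0.4043, 1.7715, 0.3164)  len=0.2372
  (v10,v15,v11) [--+] → (-1.9, 1.91905, 0.3164)–(-0.663144, 2.90539, 0.3164)  len=1.5820
  (v11,v15,v16) [+-+] → (-1.9, 1.91905, 0.3164)–(-2.68497, 1.29304, 0.3164)  len=1.0040
  (v12,v17,v13) [++-] → (-1.45161, 0.936321, 0.3164)–(-0.4043, 1.7715, 0.3164)  len=1.3395
  (v13,v17,v18) [-+-] → (-1.45161, 0.936321, 0.3164)–(-1.6371, 0.7884, 0.3164)  len=0.2373
  (v15,v20,v16) [--+] → (-2.68497, -0.289008, 0.3164)–(-2.68497, 1.29304, 0.3164)  len=1.5820
  (v16,v20,v21) [+-+] → (-2.68497, -0.289008, 0.3164)–(-2.68497, -1.29304, 0.3164)  len=1.0040
  (v17,v22,v18) [++-] → (-1.6371, -0.551148, 0.3164)–(-1.6371, 0.7884, 0.3164)  len=1.3395
  (v18,v22,v23) [-+-] → (-1.6371, -0.551148, 0.3164)–(-1.6371, -0.7884, 0.3164)  len=0.2373
  (v20,v25,v21) [--+] → (-1.44812, -2.27937, 0.3164)–(-2.68497, -1.29304, 0.3164)  len=1.5820
  (v21,v25,v26) [+-+] → (-1.44812, -2.27937, 0.3164)–(-0.663144, -2.90539, 0.3164)  len=1.0040
  (v22,v27,v23) [++-] → (-0.589792, -1.62358, 0.3164)–(-1.6371, -0.7884, 0.3164)  len=1.3395
  (v23,v27,v28) [-+-] → (-0.589792, -1.62358, 0.3164)–(-0.4043, -1.7715, 0.3164)  len=0.2373
  (v25,v30,v26) [--+] → (0.879202, -2.55338, 0.3164)–(-0.663144, -2.90539, 0.3164)  len=1.5820
  (v26,v30,v31) [+-+] → (0.879202, -2.55338, 0.3164)–(1.85808, -2.32996, 0.3164)  len=1.0041
  (v27,v32,v28) [++-] → (0.901607, -1.4734, 0.3164)–(-0.4043, -1.7715, 0.3164)  len=1.3395
  (v28,v32,v33) [-+-] → (0.901607, -1.4734, 0.3164)–(1.1329, -1.4206, 0.3164)  len=0.2372
  (v30,v0,v31) [--+] → (2.54449, -0.904611, 0.3164)–(1.85808, -2.32996, 0.3164)  len=1.5820
  (v31,v0,v1) [+-+] → (2.54449, -0.904611, 0.3164)–(2.9801, 0, 0.3164)  len=1.0040
  (v32,v2,v33) [++-] → (1.71415, -0.213749, 0.3164)–(1.1329, -1.4206, 0.3164)  len=1.3395
  (v33,v2,v3) [-+-] → (1.71415, -0.213749, 0.3164)–(1.8171, 0, 0.3164)  len=0.2372

Chained into 2 loop(s):
  loop 1: 14 segments, perimeter = 18.1023
  loop 2: 14 segments, perimeter = 11.0374
Total perimeter = 29.140

loops=2 perimeter=29.140


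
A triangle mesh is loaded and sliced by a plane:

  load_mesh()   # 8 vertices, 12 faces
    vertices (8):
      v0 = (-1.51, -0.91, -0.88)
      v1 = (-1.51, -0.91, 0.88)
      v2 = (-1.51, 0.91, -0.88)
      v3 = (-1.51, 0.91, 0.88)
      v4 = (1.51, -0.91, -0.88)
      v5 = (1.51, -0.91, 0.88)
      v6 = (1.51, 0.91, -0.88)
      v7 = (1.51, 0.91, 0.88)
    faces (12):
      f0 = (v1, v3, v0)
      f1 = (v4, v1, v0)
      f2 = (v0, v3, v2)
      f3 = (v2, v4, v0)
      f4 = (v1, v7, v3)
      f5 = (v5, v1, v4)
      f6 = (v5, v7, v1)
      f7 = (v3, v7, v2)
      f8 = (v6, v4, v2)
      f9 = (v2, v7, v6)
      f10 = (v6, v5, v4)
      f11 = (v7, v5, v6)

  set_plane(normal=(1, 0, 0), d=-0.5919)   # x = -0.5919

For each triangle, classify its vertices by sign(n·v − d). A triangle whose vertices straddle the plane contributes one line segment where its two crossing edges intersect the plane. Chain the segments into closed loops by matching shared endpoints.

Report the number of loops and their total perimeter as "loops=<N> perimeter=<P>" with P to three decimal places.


loops=1 perimeter=7.160

Straddling triangles (8 of 12):
  (v4,v1,v0) [+--] → (-0.5919, -0.91, 0.344948)–(-0.5919, -0.91, -0.88)  len=1.2249
  (v2,v4,v0) [-+-] → (-0.5919, 0.356708, -0.88)–(-0.5919, -0.91, -0.88)  len=1.2667
  (v1,v7,v3) [-+-] → (-0.5919, -0.356708, 0.88)–(-0.5919, 0.91, 0.88)  len=1.2667
  (v5,v1,v4) [+-+] → (-0.5919, -0.91, 0.88)–(-0.5919, -0.91, 0.344948)  len=0.5351
  (v5,v7,v1) [++-] → (-0.5919, -0.356708, 0.88)–(-0.5919, -0.91, 0.88)  len=0.5533
  (v3,v7,v2) [-+-] → (-0.5919, 0.91, 0.88)–(-0.5919, 0.91, -0.344948)  len=1.2249
  (v6,v4,v2) [++-] → (-0.5919, 0.356708, -0.88)–(-0.5919, 0.91, -0.88)  len=0.5533
  (v2,v7,v6) [-++] → (-0.5919, 0.91, -0.344948)–(-0.5919, 0.91, -0.88)  len=0.5351

Chained into 1 loop(s):
  loop 1: 8 segments, perimeter = 7.1600
Total perimeter = 7.160


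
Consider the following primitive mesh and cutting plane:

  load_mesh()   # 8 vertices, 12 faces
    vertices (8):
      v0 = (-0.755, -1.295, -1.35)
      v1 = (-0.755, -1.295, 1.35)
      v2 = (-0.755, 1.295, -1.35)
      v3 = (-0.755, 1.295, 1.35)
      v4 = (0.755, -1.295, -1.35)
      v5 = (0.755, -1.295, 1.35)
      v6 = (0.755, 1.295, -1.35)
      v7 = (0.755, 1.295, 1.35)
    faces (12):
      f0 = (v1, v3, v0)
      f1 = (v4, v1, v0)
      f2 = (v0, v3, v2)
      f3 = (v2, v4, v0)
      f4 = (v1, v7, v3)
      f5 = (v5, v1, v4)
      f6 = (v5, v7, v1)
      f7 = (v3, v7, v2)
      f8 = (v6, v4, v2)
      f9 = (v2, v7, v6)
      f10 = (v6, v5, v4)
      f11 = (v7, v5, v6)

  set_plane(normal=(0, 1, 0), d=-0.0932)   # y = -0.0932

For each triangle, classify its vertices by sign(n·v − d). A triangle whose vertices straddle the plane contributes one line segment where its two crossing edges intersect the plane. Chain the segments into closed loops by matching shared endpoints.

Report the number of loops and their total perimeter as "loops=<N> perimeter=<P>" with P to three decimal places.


loops=1 perimeter=8.420

Straddling triangles (8 of 12):
  (v1,v3,v0) [-+-] → (-0.755, -0.0932, 1.35)–(-0.755, -0.0932, -0.0971583)  len=1.4472
  (v0,v3,v2) [-++] → (-0.755, -0.0932, -0.0971583)–(-0.755, -0.0932, -1.35)  len=1.2528
  (v2,v4,v0) [+--] → (0.0543367, -0.0932, -1.35)–(-0.755, -0.0932, -1.35)  len=0.8093
  (v1,v7,v3) [-++] → (-0.0543367, -0.0932, 1.35)–(-0.755, -0.0932, 1.35)  len=0.7007
  (v5,v7,v1) [-+-] → (0.755, -0.0932, 1.35)–(-0.0543367, -0.0932, 1.35)  len=0.8093
  (v6,v4,v2) [+-+] → (0.755, -0.0932, -1.35)–(0.0543367, -0.0932, -1.35)  len=0.7007
  (v6,v5,v4) [+--] → (0.755, -0.0932, 0.0971583)–(0.755, -0.0932, -1.35)  len=1.4472
  (v7,v5,v6) [+-+] → (0.755, -0.0932, 1.35)–(0.755, -0.0932, 0.0971583)  len=1.2528

Chained into 1 loop(s):
  loop 1: 8 segments, perimeter = 8.4200
Total perimeter = 8.420


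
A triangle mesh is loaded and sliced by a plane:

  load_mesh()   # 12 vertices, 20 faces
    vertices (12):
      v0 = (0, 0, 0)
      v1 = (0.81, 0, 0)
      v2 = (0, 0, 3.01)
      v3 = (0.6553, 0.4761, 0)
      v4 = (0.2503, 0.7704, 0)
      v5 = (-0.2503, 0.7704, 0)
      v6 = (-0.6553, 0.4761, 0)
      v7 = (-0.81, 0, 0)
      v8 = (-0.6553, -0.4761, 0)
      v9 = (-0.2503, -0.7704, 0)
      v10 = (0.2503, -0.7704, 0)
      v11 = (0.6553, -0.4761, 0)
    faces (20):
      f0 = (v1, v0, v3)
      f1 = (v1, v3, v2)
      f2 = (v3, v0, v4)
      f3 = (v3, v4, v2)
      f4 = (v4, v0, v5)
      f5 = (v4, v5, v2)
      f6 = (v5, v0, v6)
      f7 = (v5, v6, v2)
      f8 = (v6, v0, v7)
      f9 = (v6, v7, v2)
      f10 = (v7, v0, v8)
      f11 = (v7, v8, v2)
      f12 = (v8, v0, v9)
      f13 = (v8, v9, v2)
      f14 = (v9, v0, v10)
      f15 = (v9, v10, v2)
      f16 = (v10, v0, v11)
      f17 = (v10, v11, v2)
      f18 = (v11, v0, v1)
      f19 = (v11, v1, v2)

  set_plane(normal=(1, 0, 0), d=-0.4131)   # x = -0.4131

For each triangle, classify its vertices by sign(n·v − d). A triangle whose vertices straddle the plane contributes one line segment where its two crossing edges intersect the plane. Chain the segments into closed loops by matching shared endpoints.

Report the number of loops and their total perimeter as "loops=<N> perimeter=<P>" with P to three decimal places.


loops=1 perimeter=4.579

Straddling triangles (8 of 20):
  (v5,v0,v6) [++-] → (-0.4131, 0.300133, 0)–(-0.4131, 0.652099, 0)  len=0.3520
  (v5,v6,v2) [+-+] → (-0.4131, 0.652099, 0)–(-0.4131, 0.300133, 1.1125)  len=1.1668
  (v6,v0,v7) [-+-] → (-0.4131, 0.300133, 0)–(-0.4131, 0, 0)  len=0.3001
  (v6,v7,v2) [--+] → (-0.4131, 0, 1.4749)–(-0.4131, 0.300133, 1.1125)  len=0.4705
  (v7,v0,v8) [-+-] → (-0.4131, 0, 0)–(-0.4131, -0.300133, 0)  len=0.3001
  (v7,v8,v2) [--+] → (-0.4131, -0.300133, 1.1125)–(-0.4131, 0, 1.4749)  len=0.4705
  (v8,v0,v9) [-++] → (-0.4131, -0.300133, 0)–(-0.4131, -0.652099, 0)  len=0.3520
  (v8,v9,v2) [-++] → (-0.4131, -0.652099, 0)–(-0.4131, -0.300133, 1.1125)  len=1.1668

Chained into 1 loop(s):
  loop 1: 8 segments, perimeter = 4.5790
Total perimeter = 4.579


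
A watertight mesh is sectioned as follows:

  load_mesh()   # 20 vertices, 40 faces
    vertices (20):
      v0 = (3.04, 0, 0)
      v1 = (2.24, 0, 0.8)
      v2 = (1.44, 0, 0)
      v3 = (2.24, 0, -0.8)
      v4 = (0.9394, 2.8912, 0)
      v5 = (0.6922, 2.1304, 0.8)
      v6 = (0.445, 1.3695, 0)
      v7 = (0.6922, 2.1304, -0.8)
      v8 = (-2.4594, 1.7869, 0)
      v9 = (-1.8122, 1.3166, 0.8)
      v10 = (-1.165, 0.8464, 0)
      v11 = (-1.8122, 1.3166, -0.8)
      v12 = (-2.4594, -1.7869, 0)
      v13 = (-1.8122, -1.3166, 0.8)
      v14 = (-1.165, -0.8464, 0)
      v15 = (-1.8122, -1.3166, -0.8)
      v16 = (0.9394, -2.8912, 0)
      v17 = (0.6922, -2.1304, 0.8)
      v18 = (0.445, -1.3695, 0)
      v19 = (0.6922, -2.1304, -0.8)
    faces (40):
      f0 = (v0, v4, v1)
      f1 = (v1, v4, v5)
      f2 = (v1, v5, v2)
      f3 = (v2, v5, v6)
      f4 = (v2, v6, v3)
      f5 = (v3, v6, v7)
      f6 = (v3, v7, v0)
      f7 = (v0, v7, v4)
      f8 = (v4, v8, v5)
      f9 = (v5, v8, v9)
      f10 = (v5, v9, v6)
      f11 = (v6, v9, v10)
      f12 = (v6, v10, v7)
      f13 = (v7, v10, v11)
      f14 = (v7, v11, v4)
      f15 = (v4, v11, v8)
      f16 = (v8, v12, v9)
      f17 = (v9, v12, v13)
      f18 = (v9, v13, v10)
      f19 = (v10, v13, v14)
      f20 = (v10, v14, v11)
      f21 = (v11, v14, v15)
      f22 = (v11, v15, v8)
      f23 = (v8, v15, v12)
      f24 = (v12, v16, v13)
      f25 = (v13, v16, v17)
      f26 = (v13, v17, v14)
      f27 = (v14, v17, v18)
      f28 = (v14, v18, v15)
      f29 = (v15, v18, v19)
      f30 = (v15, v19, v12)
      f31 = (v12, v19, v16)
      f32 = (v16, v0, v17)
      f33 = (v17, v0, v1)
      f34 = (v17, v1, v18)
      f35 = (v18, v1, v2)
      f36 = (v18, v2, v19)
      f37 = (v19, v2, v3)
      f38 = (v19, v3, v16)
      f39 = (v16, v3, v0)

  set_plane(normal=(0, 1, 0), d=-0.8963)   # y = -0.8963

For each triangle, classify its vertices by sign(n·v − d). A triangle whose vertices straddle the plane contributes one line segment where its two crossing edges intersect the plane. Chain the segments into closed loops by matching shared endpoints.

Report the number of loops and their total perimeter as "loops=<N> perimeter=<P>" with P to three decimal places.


loops=2 perimeter=8.899

Straddling triangles (18 of 40):
  (v8,v12,v9) [+-+] → (-2.4594, -0.8963, 0)–(-2.27368, -0.8963, 0.229573)  len=0.2953
  (v9,v12,v13) [+--] → (-2.27368, -0.8963, 0.229573)–(-1.8122, -0.8963, 0.8)  len=0.7337
  (v9,v13,v10) [+-+] → (-1.8122, -0.8963, 0.8)–(-1.68644, -0.8963, 0.644549)  len=0.2000
  (v10,v13,v14) [+-+] → (-1.68644, -0.8963, 0.644549)–(-1.23368, -0.8963, 0.0849)  len=0.7199
  (v11,v14,v15) [++-] → (-1.23368, -0.8963, -0.0849)–(-1.8122, -0.8963, -0.8)  len=0.9198
  (v11,v15,v8) [+-+] → (-1.8122, -0.8963, -0.8)–(-1.89985, -0.8963, -0.691658)  len=0.1394
  (v8,v15,v12) [+--] → (-1.89985, -0.8963, -0.691658)–(-2.4594, -0.8963, 0)  len=0.8897
  (v13,v17,v14) [--+] → (-1.09282, -0.8963, 0.0310903)–(-1.23368, -0.8963, 0.0849)  len=0.1508
  (v14,v17,v18) [+--] → (-1.09282, -0.8963, 0.0310903)–(-1.01142, -0.8963, 0)  len=0.0871
  (v14,v18,v15) [+--] → (-1.01142, -0.8963, 0)–(-1.23368, -0.8963, -0.0849)  len=0.2379
  (v16,v0,v17) [-+-] → (2.38879, -0.8963, 0)–(2.05224, -0.8963, 0.336575)  len=0.4760
  (v17,v0,v1) [-++] → (2.05224, -0.8963, 0.336575)–(1.58881, -0.8963, 0.8)  len=0.6554
  (v17,v1,v18) [-+-] → (1.58881, -0.8963, 0.8)–(1.06522, -0.8963, 0.276422)  len=0.7405
  (v18,v1,v2) [-++] → (1.06522, -0.8963, 0.276422)–(0.7888, -0.8963, 0)  len=0.3909
  (v18,v2,v19) [-+-] → (0.7888, -0.8963, 0)–(1.12539, -0.8963, -0.336575)  len=0.4760
  (v19,v2,v3) [-++] → (1.12539, -0.8963, -0.336575)–(1.58881, -0.8963, -0.8)  len=0.6554
  (v19,v3,v16) [-+-] → (1.58881, -0.8963, -0.8)–(1.8368, -0.8963, -0.551992)  len=0.3507
  (v16,v3,v0) [-++] → (1.8368, -0.8963, -0.551992)–(2.38879, -0.8963, 0)  len=0.7806

Chained into 2 loop(s):
  loop 1: 10 segments, perimeter = 4.3735
  loop 2: 8 segments, perimeter = 4.5255
Total perimeter = 8.899


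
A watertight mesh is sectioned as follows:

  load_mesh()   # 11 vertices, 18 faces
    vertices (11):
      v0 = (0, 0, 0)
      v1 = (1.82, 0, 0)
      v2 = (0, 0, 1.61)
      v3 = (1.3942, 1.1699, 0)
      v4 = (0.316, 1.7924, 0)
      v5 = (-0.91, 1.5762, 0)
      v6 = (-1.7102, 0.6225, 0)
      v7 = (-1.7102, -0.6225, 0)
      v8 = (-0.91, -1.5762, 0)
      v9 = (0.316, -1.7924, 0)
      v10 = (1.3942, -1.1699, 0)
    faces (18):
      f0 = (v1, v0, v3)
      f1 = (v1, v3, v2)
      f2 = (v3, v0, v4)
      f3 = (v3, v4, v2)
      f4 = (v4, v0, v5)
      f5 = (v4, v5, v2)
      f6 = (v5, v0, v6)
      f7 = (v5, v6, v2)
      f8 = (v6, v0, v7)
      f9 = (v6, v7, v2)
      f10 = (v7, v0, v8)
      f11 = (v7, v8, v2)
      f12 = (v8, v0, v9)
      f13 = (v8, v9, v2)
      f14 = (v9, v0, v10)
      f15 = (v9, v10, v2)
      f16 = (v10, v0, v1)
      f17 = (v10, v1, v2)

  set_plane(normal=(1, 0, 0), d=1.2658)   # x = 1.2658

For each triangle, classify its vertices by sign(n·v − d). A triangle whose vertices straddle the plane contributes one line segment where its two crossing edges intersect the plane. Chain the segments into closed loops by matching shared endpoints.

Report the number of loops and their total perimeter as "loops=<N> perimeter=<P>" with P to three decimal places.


loops=1 perimeter=5.189

Straddling triangles (8 of 18):
  (v1,v0,v3) [+-+] → (1.2658, 0, 0)–(1.2658, 1.06216, 0)  len=1.0622
  (v1,v3,v2) [++-] → (1.2658, 1.06216, 0.148274)–(1.2658, 0, 0.490254)  len=1.1159
  (v3,v0,v4) [+--] → (1.2658, 1.06216, 0)–(1.2658, 1.24403, 0)  len=0.1819
  (v3,v4,v2) [+--] → (1.2658, 1.24403, 0)–(1.2658, 1.06216, 0.148274)  len=0.2347
  (v9,v0,v10) [--+] → (1.2658, -1.06216, 0)–(1.2658, -1.24403, 0)  len=0.1819
  (v9,v10,v2) [-+-] → (1.2658, -1.24403, 0)–(1.2658, -1.06216, 0.148274)  len=0.2347
  (v10,v0,v1) [+-+] → (1.2658, -1.06216, 0)–(1.2658, 0, 0)  len=1.0622
  (v10,v1,v2) [++-] → (1.2658, 0, 0.490254)–(1.2658, -1.06216, 0.148274)  len=1.1159

Chained into 1 loop(s):
  loop 1: 8 segments, perimeter = 5.1891
Total perimeter = 5.189


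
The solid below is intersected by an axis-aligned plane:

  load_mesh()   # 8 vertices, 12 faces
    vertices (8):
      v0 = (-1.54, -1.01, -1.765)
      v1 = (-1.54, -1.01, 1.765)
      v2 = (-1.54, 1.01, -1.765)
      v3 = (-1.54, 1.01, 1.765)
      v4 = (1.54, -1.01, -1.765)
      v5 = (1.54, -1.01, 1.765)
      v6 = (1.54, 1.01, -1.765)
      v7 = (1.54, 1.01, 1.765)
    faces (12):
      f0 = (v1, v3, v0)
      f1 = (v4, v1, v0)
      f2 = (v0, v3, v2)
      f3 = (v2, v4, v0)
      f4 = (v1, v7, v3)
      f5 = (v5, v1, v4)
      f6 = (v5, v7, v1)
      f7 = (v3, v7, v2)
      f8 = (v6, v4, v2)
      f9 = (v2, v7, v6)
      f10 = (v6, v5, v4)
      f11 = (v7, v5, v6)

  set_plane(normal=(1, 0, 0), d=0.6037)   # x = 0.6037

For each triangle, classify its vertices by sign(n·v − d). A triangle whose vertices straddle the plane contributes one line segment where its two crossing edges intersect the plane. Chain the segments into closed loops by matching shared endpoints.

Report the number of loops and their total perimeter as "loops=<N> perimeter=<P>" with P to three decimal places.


Straddling triangles (8 of 12):
  (v4,v1,v0) [+--] → (0.6037, -1.01, -0.691903)–(0.6037, -1.01, -1.765)  len=1.0731
  (v2,v4,v0) [-+-] → (0.6037, -0.395933, -1.765)–(0.6037, -1.01, -1.765)  len=0.6141
  (v1,v7,v3) [-+-] → (0.6037, 0.395933, 1.765)–(0.6037, 1.01, 1.765)  len=0.6141
  (v5,v1,v4) [+-+] → (0.6037, -1.01, 1.765)–(0.6037, -1.01, -0.691903)  len=2.4569
  (v5,v7,v1) [++-] → (0.6037, 0.395933, 1.765)–(0.6037, -1.01, 1.765)  len=1.4059
  (v3,v7,v2) [-+-] → (0.6037, 1.01, 1.765)–(0.6037, 1.01, 0.691903)  len=1.0731
  (v6,v4,v2) [++-] → (0.6037, -0.395933, -1.765)–(0.6037, 1.01, -1.765)  len=1.4059
  (v2,v7,v6) [-++] → (0.6037, 1.01, 0.691903)–(0.6037, 1.01, -1.765)  len=2.4569

Chained into 1 loop(s):
  loop 1: 8 segments, perimeter = 11.1000
Total perimeter = 11.100

loops=1 perimeter=11.100


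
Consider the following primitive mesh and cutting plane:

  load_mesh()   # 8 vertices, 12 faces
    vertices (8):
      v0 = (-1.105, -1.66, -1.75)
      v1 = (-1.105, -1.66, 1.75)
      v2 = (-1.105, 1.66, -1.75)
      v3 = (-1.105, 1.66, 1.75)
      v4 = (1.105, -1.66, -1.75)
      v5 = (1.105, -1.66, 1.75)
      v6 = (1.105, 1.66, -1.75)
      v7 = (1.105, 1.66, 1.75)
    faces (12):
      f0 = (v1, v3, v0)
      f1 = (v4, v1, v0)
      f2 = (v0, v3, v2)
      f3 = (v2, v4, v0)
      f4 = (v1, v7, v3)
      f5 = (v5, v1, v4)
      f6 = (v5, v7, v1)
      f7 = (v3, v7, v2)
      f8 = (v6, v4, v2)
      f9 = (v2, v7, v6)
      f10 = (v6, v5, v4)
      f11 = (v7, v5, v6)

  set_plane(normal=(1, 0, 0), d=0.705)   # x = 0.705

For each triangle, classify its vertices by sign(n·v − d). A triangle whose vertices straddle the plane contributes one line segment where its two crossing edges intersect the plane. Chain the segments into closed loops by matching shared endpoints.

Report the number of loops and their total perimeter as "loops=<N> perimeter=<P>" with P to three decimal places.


Straddling triangles (8 of 12):
  (v4,v1,v0) [+--] → (0.705, -1.66, -1.11652)–(0.705, -1.66, -1.75)  len=0.6335
  (v2,v4,v0) [-+-] → (0.705, -1.0591, -1.75)–(0.705, -1.66, -1.75)  len=0.6009
  (v1,v7,v3) [-+-] → (0.705, 1.0591, 1.75)–(0.705, 1.66, 1.75)  len=0.6009
  (v5,v1,v4) [+-+] → (0.705, -1.66, 1.75)–(0.705, -1.66, -1.11652)  len=2.8665
  (v5,v7,v1) [++-] → (0.705, 1.0591, 1.75)–(0.705, -1.66, 1.75)  len=2.7191
  (v3,v7,v2) [-+-] → (0.705, 1.66, 1.75)–(0.705, 1.66, 1.11652)  len=0.6335
  (v6,v4,v2) [++-] → (0.705, -1.0591, -1.75)–(0.705, 1.66, -1.75)  len=2.7191
  (v2,v7,v6) [-++] → (0.705, 1.66, 1.11652)–(0.705, 1.66, -1.75)  len=2.8665

Chained into 1 loop(s):
  loop 1: 8 segments, perimeter = 13.6400
Total perimeter = 13.640

loops=1 perimeter=13.640


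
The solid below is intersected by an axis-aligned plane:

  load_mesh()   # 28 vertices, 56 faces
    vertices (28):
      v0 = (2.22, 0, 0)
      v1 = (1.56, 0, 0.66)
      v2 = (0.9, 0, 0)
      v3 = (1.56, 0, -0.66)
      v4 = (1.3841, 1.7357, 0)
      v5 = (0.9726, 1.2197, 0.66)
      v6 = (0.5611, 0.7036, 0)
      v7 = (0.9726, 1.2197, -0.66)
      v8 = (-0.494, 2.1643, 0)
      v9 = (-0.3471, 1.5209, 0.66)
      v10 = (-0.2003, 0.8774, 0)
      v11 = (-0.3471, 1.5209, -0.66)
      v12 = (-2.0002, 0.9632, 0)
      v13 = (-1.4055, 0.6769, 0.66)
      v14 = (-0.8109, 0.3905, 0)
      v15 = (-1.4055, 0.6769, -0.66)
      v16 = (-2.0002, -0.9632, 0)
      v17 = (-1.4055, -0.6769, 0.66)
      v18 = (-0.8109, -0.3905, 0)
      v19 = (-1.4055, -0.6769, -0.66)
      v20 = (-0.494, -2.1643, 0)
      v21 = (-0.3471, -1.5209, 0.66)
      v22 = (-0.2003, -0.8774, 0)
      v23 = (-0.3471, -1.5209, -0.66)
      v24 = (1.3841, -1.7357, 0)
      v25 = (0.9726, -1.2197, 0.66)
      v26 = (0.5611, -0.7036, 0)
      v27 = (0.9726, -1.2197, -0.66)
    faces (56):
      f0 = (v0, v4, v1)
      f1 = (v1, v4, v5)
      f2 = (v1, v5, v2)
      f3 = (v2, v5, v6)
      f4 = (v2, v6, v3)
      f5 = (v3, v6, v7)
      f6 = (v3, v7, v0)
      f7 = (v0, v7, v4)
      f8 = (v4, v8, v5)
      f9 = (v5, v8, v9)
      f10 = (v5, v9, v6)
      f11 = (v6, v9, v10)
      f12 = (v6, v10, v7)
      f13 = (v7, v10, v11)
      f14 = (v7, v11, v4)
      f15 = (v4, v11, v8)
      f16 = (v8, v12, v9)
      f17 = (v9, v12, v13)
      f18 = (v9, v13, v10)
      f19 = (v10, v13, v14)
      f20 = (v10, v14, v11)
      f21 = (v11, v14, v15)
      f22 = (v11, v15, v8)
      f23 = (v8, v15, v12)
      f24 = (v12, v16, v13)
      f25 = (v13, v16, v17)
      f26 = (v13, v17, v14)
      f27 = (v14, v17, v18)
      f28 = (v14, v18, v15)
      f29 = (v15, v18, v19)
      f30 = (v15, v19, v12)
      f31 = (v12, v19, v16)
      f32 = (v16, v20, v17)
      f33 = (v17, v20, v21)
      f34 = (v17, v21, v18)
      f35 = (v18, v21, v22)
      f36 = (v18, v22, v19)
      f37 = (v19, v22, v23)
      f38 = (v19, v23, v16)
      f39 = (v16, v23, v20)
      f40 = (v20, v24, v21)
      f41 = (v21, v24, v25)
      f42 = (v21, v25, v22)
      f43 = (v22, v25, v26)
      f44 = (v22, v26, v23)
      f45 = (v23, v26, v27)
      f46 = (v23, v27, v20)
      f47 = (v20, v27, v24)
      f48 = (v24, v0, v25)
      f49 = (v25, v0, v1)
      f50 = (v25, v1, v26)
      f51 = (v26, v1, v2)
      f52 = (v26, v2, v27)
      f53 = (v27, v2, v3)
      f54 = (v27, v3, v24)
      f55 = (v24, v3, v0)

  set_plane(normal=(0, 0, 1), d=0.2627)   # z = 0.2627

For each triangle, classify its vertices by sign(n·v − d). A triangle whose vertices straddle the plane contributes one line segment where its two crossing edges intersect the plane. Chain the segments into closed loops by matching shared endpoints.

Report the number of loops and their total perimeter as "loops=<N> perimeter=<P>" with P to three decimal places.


Straddling triangles (28 of 56):
  (v0,v4,v1) [--+] → (1.45411, 1.04484, 0.2627)–(1.9573, 0, 0.2627)  len=1.1597
  (v1,v4,v5) [+-+] → (1.45411, 1.04484, 0.2627)–(1.22031, 1.53032, 0.2627)  len=0.5388
  (v1,v5,v2) [++-] → (0.928897, 0.485478, 0.2627)–(1.1627, 0, 0.2627)  len=0.5388
  (v2,v5,v6) [-+-] → (0.928897, 0.485478, 0.2627)–(0.724889, 0.909023, 0.2627)  len=0.4701
  (v4,v8,v5) [--+] → (0.0897512, 1.78832, 0.2627)–(1.22031, 1.53032, 0.2627)  len=1.1596
  (v5,v8,v9) [+-+] → (0.0897512, 1.78832, 0.2627)–(-0.435529, 1.90821, 0.2627)  len=0.5388
  (v5,v9,v6) [++-] → (0.199609, 1.02891, 0.2627)–(0.724889, 0.909023, 0.2627)  len=0.5388
  (v6,v9,v10) [-+-] → (0.199609, 1.02891, 0.2627)–(-0.258731, 1.13353, 0.2627)  len=0.4701
  (v8,v12,v9) [--+] → (-1.34222, 1.18518, 0.2627)–(-0.435529, 1.90821, 0.2627)  len=1.1597
  (v9,v12,v13) [+-+] → (-1.34222, 1.18518, 0.2627)–(-1.76349, 0.849244, 0.2627)  len=0.5388
  (v9,v13,v10) [++-] → (-0.680006, 0.797595, 0.2627)–(-0.258731, 1.13353, 0.2627)  len=0.5388
  (v10,v13,v14) [-+-] → (-0.680006, 0.797595, 0.2627)–(-1.04757, 0.504496, 0.2627)  len=0.4701
  (v12,v16,v13) [--+] → (-1.76349, -0.310391, 0.2627)–(-1.76349, 0.849244, 0.2627)  len=1.1596
  (v13,v16,v17) [+-+] → (-1.76349, -0.310391, 0.2627)–(-1.76349, -0.849244, 0.2627)  len=0.5389
  (v13,v17,v14) [++-] → (-1.04757, -0.0343575, 0.2627)–(-1.04757, 0.504496, 0.2627)  len=0.5389
  (v14,v17,v18) [-+-] → (-1.04757, -0.0343575, 0.2627)–(-1.04757, -0.504496, 0.2627)  len=0.4701
  (v16,v20,v17) [--+] → (-0.856805, -1.57227, 0.2627)–(-1.76349, -0.849244, 0.2627)  len=1.1597
  (v17,v20,v21) [+-+] → (-0.856805, -1.57227, 0.2627)–(-0.435529, -1.90821, 0.2627)  len=0.5388
  (v17,v21,v18) [++-] → (-0.626294, -0.840433, 0.2627)–(-1.04757, -0.504496, 0.2627)  len=0.5388
  (v18,v21,v22) [-+-] → (-0.626294, -0.840433, 0.2627)–(-0.258731, -1.13353, 0.2627)  len=0.4701
  (v20,v24,v21) [--+] → (0.69503, -1.6502, 0.2627)–(-0.435529, -1.90821, 0.2627)  len=1.1596
  (v21,v24,v25) [+-+] → (0.69503, -1.6502, 0.2627)–(1.22031, -1.53032, 0.2627)  len=0.5388
  (v21,v25,v22) [++-] → (0.26655, -1.01365, 0.2627)–(-0.258731, -1.13353, 0.2627)  len=0.5388
  (v22,v25,v26) [-+-] → (0.26655, -1.01365, 0.2627)–(0.724889, -0.909023, 0.2627)  len=0.4701
  (v24,v0,v25) [--+] → (1.7235, -0.485478, 0.2627)–(1.22031, -1.53032, 0.2627)  len=1.1597
  (v25,v0,v1) [+-+] → (1.7235, -0.485478, 0.2627)–(1.9573, 0, 0.2627)  len=0.5388
  (v25,v1,v26) [++-] → (0.958692, -0.423546, 0.2627)–(0.724889, -0.909023, 0.2627)  len=0.5388
  (v26,v1,v2) [-+-] → (0.958692, -0.423546, 0.2627)–(1.1627, 0, 0.2627)  len=0.4701

Chained into 2 loop(s):
  loop 1: 14 segments, perimeter = 11.8894
  loop 2: 14 segments, perimeter = 7.0626
Total perimeter = 18.952

loops=2 perimeter=18.952


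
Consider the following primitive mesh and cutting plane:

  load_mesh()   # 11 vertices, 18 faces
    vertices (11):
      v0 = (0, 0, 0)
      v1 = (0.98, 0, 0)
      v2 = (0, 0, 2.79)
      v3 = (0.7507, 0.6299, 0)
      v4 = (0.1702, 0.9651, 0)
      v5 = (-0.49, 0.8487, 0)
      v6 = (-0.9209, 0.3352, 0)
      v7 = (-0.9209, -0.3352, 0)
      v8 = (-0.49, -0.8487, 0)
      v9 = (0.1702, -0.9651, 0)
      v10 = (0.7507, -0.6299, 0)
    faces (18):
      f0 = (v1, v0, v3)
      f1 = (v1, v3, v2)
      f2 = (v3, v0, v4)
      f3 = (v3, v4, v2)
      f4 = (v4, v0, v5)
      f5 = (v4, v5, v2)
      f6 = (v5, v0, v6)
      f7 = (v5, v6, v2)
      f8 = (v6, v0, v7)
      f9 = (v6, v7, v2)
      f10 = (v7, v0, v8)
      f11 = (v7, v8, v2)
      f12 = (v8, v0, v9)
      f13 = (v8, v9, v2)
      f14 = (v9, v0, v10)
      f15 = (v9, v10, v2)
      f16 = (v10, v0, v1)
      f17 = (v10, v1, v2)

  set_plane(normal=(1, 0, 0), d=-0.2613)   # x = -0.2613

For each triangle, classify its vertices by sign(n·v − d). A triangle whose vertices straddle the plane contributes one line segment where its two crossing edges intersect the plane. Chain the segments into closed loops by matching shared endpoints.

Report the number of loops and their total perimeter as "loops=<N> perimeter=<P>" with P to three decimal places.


Straddling triangles (10 of 18):
  (v4,v0,v5) [++-] → (-0.2613, 0.452582, 0)–(-0.2613, 0.889022, 0)  len=0.4364
  (v4,v5,v2) [+-+] → (-0.2613, 0.889022, 0)–(-0.2613, 0.452582, 1.30219)  len=1.3734
  (v5,v0,v6) [-+-] → (-0.2613, 0.452582, 0)–(-0.2613, 0.095111, 0)  len=0.3575
  (v5,v6,v2) [--+] → (-0.2613, 0.095111, 1.99835)–(-0.2613, 0.452582, 1.30219)  len=0.7826
  (v6,v0,v7) [-+-] → (-0.2613, 0.095111, 0)–(-0.2613, -0.095111, 0)  len=0.1902
  (v6,v7,v2) [--+] → (-0.2613, -0.095111, 1.99835)–(-0.2613, 0.095111, 1.99835)  len=0.1902
  (v7,v0,v8) [-+-] → (-0.2613, -0.095111, 0)–(-0.2613, -0.452582, 0)  len=0.3575
  (v7,v8,v2) [--+] → (-0.2613, -0.452582, 1.30219)–(-0.2613, -0.095111, 1.99835)  len=0.7826
  (v8,v0,v9) [-++] → (-0.2613, -0.452582, 0)–(-0.2613, -0.889022, 0)  len=0.4364
  (v8,v9,v2) [-++] → (-0.2613, -0.889022, 0)–(-0.2613, -0.452582, 1.30219)  len=1.3734

Chained into 1 loop(s):
  loop 1: 10 segments, perimeter = 6.2802
Total perimeter = 6.280

loops=1 perimeter=6.280


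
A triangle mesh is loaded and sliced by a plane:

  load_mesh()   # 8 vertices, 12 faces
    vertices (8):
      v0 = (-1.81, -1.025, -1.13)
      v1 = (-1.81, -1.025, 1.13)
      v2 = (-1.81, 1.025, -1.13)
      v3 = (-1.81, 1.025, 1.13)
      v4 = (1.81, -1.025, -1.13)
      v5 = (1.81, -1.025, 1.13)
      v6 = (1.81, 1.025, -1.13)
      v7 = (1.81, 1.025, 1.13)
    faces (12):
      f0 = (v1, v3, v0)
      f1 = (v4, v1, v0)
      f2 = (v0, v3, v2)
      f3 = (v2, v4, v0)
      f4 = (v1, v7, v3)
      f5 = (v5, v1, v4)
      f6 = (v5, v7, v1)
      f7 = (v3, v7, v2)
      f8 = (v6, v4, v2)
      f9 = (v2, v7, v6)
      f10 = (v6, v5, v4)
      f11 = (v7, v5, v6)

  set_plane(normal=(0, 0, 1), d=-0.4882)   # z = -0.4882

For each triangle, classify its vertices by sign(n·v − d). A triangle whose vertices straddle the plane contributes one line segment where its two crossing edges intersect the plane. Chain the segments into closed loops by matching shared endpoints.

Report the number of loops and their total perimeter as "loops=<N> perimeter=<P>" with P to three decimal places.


loops=1 perimeter=11.340

Straddling triangles (8 of 12):
  (v1,v3,v0) [++-] → (-1.81, -0.442836, -0.4882)–(-1.81, -1.025, -0.4882)  len=0.5822
  (v4,v1,v0) [-+-] → (0.781984, -1.025, -0.4882)–(-1.81, -1.025, -0.4882)  len=2.5920
  (v0,v3,v2) [-+-] → (-1.81, -0.442836, -0.4882)–(-1.81, 1.025, -0.4882)  len=1.4678
  (v5,v1,v4) [++-] → (0.781984, -1.025, -0.4882)–(1.81, -1.025, -0.4882)  len=1.0280
  (v3,v7,v2) [++-] → (-0.781984, 1.025, -0.4882)–(-1.81, 1.025, -0.4882)  len=1.0280
  (v2,v7,v6) [-+-] → (-0.781984, 1.025, -0.4882)–(1.81, 1.025, -0.4882)  len=2.5920
  (v6,v5,v4) [-+-] → (1.81, 0.442836, -0.4882)–(1.81, -1.025, -0.4882)  len=1.4678
  (v7,v5,v6) [++-] → (1.81, 0.442836, -0.4882)–(1.81, 1.025, -0.4882)  len=0.5822

Chained into 1 loop(s):
  loop 1: 8 segments, perimeter = 11.3400
Total perimeter = 11.340


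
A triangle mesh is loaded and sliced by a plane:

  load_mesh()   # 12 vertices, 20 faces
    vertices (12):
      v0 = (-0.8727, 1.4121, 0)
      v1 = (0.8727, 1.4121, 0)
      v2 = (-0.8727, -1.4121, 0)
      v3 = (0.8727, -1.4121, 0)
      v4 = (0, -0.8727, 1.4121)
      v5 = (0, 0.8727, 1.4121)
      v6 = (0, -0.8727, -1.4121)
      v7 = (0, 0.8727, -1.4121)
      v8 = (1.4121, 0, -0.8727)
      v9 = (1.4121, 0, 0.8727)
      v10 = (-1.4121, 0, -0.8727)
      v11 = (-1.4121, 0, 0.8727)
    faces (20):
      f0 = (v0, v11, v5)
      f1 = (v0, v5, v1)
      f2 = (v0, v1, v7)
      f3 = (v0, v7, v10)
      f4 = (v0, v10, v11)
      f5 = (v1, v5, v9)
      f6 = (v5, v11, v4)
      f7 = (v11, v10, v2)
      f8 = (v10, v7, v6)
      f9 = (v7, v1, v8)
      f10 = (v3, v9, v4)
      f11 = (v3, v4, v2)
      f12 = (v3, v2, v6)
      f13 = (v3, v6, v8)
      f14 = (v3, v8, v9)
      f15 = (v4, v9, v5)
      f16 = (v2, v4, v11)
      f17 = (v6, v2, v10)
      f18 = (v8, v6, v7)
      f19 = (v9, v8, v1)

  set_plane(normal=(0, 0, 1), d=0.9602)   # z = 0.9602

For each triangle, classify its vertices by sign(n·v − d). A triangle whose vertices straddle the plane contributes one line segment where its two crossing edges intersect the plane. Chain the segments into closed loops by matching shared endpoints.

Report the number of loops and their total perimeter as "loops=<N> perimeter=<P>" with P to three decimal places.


loops=1 perimeter=6.796

Straddling triangles (8 of 20):
  (v0,v11,v5) [--+] → (-1.18303, 0.141567, 0.9602)–(-0.279281, 1.04532, 0.9602)  len=1.2781
  (v0,v5,v1) [-+-] → (-0.279281, 1.04532, 0.9602)–(0.279281, 1.04532, 0.9602)  len=0.5586
  (v1,v5,v9) [-+-] → (0.279281, 1.04532, 0.9602)–(1.18303, 0.141567, 0.9602)  len=1.2781
  (v5,v11,v4) [+-+] → (-1.18303, 0.141567, 0.9602)–(-1.18303, -0.141567, 0.9602)  len=0.2831
  (v3,v9,v4) [--+] → (1.18303, -0.141567, 0.9602)–(0.279281, -1.04532, 0.9602)  len=1.2781
  (v3,v4,v2) [-+-] → (0.279281, -1.04532, 0.9602)–(-0.279281, -1.04532, 0.9602)  len=0.5586
  (v4,v9,v5) [+-+] → (1.18303, -0.141567, 0.9602)–(1.18303, 0.141567, 0.9602)  len=0.2831
  (v2,v4,v11) [-+-] → (-0.279281, -1.04532, 0.9602)–(-1.18303, -0.141567, 0.9602)  len=1.2781

Chained into 1 loop(s):
  loop 1: 8 segments, perimeter = 6.7958
Total perimeter = 6.796
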